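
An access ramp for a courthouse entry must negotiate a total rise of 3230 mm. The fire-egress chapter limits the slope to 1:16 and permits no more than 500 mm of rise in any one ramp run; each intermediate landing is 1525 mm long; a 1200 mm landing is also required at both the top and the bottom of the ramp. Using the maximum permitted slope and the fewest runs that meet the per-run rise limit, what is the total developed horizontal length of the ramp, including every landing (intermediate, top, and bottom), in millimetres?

63230 mm

⌈3230/500⌉ = 7 ramp runs. That means 6 intermediate landings.
Ramp run (horizontal) at 1:16: 3230 × 16 = 51680 mm.
6 intermediate landings contribute 6 × 1525 = 9150 mm.
Top and bottom landings: 2 × 1200 = 2400 mm.
Total = 51680 + 9150 + 2400 = 63230 mm.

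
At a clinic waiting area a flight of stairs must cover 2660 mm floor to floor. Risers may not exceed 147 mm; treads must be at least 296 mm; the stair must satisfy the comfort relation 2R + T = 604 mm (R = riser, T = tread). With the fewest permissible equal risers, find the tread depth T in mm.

324 mm

2660 / 147 = 18.095 → round up to 19 risers.
Each riser is 2660/19 = 140 mm (≤ 147 mm).
T = 604 − 2·140 = 324 mm, which satisfies the 296 mm minimum.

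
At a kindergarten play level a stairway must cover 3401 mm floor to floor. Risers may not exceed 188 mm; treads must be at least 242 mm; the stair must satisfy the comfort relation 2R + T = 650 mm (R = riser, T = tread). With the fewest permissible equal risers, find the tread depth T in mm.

At most 188 each: 3401/188 = 18.09, giving 19 risers.
Each riser is 3401/19 = 179 mm (≤ 188 mm).
T = 650 − 2·179 = 292 mm, which satisfies the 242 mm minimum.

292 mm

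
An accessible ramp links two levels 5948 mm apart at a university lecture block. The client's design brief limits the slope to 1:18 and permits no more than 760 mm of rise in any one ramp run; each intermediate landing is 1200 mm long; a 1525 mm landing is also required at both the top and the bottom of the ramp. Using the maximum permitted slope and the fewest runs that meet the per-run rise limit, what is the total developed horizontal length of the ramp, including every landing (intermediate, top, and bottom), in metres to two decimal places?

118.51 m

At most 760 each: 5948/760 = 7.83, giving 8 ramp runs. That means 7 intermediate landings.
Horizontal run for 5948 mm of rise at 1:18 is 5948 × 18 = 107064 mm.
Intermediate landings: 7 × 1200 = 8400 mm.
Top and bottom landings: 2 × 1525 = 3050 mm.
Total = 107064 + 8400 + 3050 = 118514 mm.
= 118.51 m.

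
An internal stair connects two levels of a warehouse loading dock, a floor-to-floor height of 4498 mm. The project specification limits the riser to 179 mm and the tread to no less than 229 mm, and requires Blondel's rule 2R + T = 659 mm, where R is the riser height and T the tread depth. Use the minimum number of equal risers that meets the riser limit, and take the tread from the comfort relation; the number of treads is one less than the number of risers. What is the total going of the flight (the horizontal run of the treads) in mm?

7825 mm

4498 / 179 = 25.128 → round up to 26 risers.
R = 4498 ÷ 26 = 173 mm.
From 2R + T = 659: T = 659 − 346 = 313 mm.
Going = (26 − 1) × 313 = 7825 mm.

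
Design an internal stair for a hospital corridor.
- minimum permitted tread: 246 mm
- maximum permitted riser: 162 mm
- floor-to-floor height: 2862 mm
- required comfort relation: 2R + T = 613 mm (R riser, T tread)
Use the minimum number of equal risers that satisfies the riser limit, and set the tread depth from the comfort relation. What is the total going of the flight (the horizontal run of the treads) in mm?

At most 162 each: 2862/162 = 17.67, giving 18 risers.
R = 2862 ÷ 18 = 159 mm.
T = 613 − 2·159 = 295 mm, which satisfies the 246 mm minimum.
Going = (18 − 1) × 295 = 5015 mm.

5015 mm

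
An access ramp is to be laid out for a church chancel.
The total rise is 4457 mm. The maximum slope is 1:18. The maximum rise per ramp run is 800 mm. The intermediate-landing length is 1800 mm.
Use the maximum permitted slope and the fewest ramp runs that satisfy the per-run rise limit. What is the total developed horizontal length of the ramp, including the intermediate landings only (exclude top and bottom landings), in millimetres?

4457 / 800 = 5.571 → round up to 6 ramp runs. That means 5 intermediate landings.
Horizontal run for 4457 mm of rise at 1:18 is 4457 × 18 = 80226 mm.
Intermediate landings: 5 × 1800 = 9000 mm.
Total developed length = 80226 + 9000 = 89226 mm.

89226 mm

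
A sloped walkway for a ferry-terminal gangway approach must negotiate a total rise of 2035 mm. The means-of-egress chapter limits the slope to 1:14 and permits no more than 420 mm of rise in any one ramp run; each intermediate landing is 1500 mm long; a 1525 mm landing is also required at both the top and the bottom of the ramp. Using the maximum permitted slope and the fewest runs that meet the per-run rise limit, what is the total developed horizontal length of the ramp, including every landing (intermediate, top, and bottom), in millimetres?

37540 mm

⌈2035/420⌉ = 5 ramp runs. That means 4 intermediate landings.
Horizontal run for 2035 mm of rise at 1:14 is 2035 × 14 = 28490 mm.
4 intermediate landings contribute 4 × 1500 = 6000 mm.
Top and bottom landings: 2 × 1525 = 3050 mm.
Total = 28490 + 6000 + 3050 = 37540 mm.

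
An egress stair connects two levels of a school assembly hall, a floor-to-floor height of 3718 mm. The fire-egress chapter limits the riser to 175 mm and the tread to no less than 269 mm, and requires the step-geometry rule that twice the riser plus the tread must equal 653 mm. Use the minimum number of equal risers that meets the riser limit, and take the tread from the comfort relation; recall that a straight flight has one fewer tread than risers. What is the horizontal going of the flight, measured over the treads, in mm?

At most 175 each: 3718/175 = 21.25, giving 22 risers.
Riser R = 3718 / 22 = 169 mm, within the 175 mm limit.
T = 653 − 2·169 = 315 mm, which satisfies the 269 mm minimum.
22 risers give 21 treads; going = 21 × 315 = 6615 mm.

6615 mm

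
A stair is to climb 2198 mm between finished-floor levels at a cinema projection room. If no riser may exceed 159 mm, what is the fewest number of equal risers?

2198 / 159 = 13.824 → round up to 14 risers.

14 risers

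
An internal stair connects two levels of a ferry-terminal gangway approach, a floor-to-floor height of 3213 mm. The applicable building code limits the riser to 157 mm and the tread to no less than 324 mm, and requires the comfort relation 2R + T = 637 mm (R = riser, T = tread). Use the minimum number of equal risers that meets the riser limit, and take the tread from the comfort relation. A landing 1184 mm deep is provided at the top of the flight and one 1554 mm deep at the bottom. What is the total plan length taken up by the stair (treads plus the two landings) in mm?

3213 / 157 = 20.465 → round up to 21 risers.
Each riser is 3213/21 = 153 mm (≤ 157 mm).
T = 637 − 2·153 = 331 mm, which satisfies the 324 mm minimum.
Going = (21 − 1) × 331 = 6620 mm.
Add landings: 6620 + 1184 + 1554 = 9358 mm.

9358 mm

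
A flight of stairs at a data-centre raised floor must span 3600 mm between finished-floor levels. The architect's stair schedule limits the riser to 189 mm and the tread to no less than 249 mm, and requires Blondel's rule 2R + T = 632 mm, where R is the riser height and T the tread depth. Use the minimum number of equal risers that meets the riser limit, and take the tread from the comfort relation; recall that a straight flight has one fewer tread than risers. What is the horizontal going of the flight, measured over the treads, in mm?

3600 / 189 = 19.048 → round up to 20 risers.
Each riser is 3600/20 = 180 mm (≤ 189 mm).
T = 632 − 2·180 = 272 mm, which satisfies the 249 mm minimum.
Going = (20 − 1) × 272 = 5168 mm.

5168 mm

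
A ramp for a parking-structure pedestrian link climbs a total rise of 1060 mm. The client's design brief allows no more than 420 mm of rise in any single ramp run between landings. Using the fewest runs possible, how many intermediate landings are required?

2 intermediate landings

1060 / 420 = 2.52, so 3 ramp runs are needed.
3 runs are separated by 2 intermediate landings.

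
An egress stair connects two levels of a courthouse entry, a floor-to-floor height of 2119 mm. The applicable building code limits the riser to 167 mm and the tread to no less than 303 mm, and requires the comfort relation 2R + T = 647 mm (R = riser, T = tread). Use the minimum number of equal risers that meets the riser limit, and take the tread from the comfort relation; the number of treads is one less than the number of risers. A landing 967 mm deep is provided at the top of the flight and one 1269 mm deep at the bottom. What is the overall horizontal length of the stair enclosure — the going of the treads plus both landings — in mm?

2119 / 167 = 12.69, so 13 risers are needed.
Riser R = 2119 / 13 = 163 mm, within the 167 mm limit.
From 2R + T = 647: T = 647 − 326 = 321 mm.
Treads = 13 − 1 = 12; going = 12 × 321 = 3852 mm.
Add landings: 3852 + 967 + 1269 = 6088 mm.

6088 mm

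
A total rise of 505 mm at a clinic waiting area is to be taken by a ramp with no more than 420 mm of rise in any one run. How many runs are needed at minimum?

2 runs

⌈505/420⌉ = 2 ramp runs.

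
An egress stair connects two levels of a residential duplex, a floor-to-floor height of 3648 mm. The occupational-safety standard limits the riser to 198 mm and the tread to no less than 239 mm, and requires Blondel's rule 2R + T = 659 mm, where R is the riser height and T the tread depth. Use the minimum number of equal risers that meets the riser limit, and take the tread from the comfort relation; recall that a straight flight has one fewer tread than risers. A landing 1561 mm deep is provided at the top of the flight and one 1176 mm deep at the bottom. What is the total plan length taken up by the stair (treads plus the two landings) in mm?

At most 198 each: 3648/198 = 18.42, giving 19 risers.
R = 3648 ÷ 19 = 192 mm.
Tread T = 659 − 2 × 192 = 275 mm (≥ 239 mm).
Going = (19 − 1) × 275 = 4950 mm.
Add landings: 4950 + 1561 + 1176 = 7687 mm.

7687 mm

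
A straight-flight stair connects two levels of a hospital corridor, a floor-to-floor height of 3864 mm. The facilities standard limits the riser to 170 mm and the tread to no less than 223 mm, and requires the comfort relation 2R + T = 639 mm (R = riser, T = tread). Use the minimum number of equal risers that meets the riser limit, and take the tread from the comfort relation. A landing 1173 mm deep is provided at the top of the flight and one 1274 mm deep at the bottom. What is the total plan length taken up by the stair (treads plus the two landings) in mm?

9113 mm

3864 / 170 = 22.73, so 23 risers are needed.
Each riser is 3864/23 = 168 mm (≤ 170 mm).
T = 639 − 2·168 = 303 mm, which satisfies the 223 mm minimum.
Going = (23 − 1) × 303 = 6666 mm.
Enclosure = 6666 + 1173 + 1274 = 9113 mm.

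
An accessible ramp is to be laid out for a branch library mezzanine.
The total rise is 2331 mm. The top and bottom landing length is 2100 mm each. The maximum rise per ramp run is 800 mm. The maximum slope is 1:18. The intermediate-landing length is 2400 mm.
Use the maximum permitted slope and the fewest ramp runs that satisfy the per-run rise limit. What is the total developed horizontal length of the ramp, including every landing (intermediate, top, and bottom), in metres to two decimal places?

At most 800 each: 2331/800 = 2.91, giving 3 ramp runs. That means 2 intermediate landings.
Horizontal run for 2331 mm of rise at 1:18 is 2331 × 18 = 41958 mm.
2 intermediate landings contribute 2 × 2400 = 4800 mm.
Top and bottom landings: 2 × 2100 = 4200 mm.
Total = 41958 + 4800 + 4200 = 50958 mm.
= 50.96 m.

50.96 m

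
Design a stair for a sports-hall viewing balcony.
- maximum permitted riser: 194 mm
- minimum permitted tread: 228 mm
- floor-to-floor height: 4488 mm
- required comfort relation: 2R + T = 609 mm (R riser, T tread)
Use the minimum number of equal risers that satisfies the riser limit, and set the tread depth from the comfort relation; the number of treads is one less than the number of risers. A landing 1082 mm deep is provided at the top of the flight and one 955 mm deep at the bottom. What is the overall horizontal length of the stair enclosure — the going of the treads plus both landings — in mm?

7442 mm

4488 / 194 = 23.13, so 24 risers are needed.
Riser R = 4488 / 24 = 187 mm, within the 194 mm limit.
Tread T = 609 − 2 × 187 = 235 mm (≥ 228 mm).
Treads = 24 − 1 = 23; going = 23 × 235 = 5405 mm.
Add landings: 5405 + 1082 + 955 = 7442 mm.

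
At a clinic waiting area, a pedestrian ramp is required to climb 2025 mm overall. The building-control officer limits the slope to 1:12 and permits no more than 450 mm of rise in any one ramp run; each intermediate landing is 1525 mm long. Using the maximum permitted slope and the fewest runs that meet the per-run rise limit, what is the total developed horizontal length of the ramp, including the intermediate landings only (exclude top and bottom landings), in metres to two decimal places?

⌈2025/450⌉ = 5 ramp runs. That means 4 intermediate landings.
Ramp run (horizontal) at 1:12: 2025 × 12 = 24300 mm.
4 intermediate landings contribute 4 × 1525 = 6100 mm.
Total developed length = 24300 + 6100 = 30400 mm.
= 30.40 m.

30.40 m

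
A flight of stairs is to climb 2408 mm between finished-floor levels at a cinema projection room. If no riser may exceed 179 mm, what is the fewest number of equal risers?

2408 / 179 = 13.45, so 14 risers are needed.

14 risers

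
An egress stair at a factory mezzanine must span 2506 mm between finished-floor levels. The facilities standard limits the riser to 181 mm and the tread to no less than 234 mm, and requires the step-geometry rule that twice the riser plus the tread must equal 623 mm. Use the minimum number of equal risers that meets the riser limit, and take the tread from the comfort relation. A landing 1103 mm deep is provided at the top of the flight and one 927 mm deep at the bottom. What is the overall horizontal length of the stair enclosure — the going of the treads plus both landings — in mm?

5475 mm

2506 / 181 = 13.845 → round up to 14 risers.
R = 2506 ÷ 14 = 179 mm.
From 2R + T = 623: T = 623 − 358 = 265 mm.
Going = (14 − 1) × 265 = 3445 mm.
Add landings: 3445 + 1103 + 927 = 5475 mm.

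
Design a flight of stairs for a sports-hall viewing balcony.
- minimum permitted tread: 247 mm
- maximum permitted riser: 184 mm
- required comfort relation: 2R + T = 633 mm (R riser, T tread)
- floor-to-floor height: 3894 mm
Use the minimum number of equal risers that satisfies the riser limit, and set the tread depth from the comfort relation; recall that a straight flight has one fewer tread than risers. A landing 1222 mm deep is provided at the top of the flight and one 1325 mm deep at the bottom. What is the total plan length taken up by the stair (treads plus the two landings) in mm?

At most 184 each: 3894/184 = 21.16, giving 22 risers.
R = 3894 ÷ 22 = 177 mm.
From 2R + T = 633: T = 633 − 354 = 279 mm.
Treads = 22 − 1 = 21; going = 21 × 279 = 5859 mm.
Add landings: 5859 + 1222 + 1325 = 8406 mm.

8406 mm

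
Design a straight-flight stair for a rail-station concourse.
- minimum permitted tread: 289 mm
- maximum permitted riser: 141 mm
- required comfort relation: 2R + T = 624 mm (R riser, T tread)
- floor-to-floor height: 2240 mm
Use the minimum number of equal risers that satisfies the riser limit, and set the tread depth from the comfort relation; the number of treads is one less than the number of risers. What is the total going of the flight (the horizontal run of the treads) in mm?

5160 mm

⌈2240/141⌉ = 16 risers.
Riser R = 2240 / 16 = 140 mm, within the 141 mm limit.
T = 624 − 2·140 = 344 mm, which satisfies the 289 mm minimum.
16 risers give 15 treads; going = 15 × 344 = 5160 mm.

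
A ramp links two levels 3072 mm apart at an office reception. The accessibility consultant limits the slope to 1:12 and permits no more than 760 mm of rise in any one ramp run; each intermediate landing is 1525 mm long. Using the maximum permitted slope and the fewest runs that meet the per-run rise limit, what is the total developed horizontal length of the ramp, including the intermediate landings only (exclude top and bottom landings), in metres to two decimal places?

3072 / 760 = 4.04, so 5 ramp runs are needed. That means 4 intermediate landings.
Horizontal run for 3072 mm of rise at 1:12 is 3072 × 12 = 36864 mm.
Intermediate landings: 4 × 1525 = 6100 mm.
Total developed length = 36864 + 6100 = 42964 mm.
= 42.96 m.

42.96 m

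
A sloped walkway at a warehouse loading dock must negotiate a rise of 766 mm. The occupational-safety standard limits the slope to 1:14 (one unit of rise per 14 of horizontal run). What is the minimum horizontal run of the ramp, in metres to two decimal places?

10.72 m

Run = rise × 14 = 766 × 14 = 10724 mm.
10724 mm = 10.72 m.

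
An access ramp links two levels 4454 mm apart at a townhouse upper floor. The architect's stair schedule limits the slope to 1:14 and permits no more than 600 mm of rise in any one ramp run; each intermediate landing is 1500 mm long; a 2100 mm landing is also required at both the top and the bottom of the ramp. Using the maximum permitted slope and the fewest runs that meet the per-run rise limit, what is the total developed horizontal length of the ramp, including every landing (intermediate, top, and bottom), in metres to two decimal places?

77.06 m

At most 600 each: 4454/600 = 7.42, giving 8 ramp runs. That means 7 intermediate landings.
Horizontal run for 4454 mm of rise at 1:14 is 4454 × 14 = 62356 mm.
Intermediate landings: 7 × 1500 = 10500 mm.
Top and bottom landings: 2 × 2100 = 4200 mm.
Total = 62356 + 10500 + 4200 = 77056 mm.
= 77.06 m.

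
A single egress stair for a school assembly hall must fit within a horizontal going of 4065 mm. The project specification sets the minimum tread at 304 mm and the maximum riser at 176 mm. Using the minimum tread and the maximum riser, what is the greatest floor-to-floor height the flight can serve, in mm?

4065 / 304 = 13.37, so 13 treads fit.
Risers = treads + 1 = 14.
Maximum height = 14 × 176 = 2464 mm.

2464 mm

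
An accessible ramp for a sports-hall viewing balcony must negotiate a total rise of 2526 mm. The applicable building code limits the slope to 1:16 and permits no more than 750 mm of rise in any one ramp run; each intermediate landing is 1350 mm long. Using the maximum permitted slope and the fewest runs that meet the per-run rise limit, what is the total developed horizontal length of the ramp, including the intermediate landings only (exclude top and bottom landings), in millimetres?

2526 / 750 = 3.37, so 4 ramp runs are needed. That means 3 intermediate landings.
Ramp run (horizontal) at 1:16: 2526 × 16 = 40416 mm.
Intermediate landings: 3 × 1350 = 4050 mm.
Developed length = 40416 + 4050 = 44466 mm.

44466 mm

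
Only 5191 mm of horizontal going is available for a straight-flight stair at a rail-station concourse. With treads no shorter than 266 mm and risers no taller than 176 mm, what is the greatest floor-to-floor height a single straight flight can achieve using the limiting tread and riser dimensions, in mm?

5191 / 266 = 19.52, so 19 treads fit.
Risers = treads + 1 = 20.
Maximum height = 20 × 176 = 3520 mm.

3520 mm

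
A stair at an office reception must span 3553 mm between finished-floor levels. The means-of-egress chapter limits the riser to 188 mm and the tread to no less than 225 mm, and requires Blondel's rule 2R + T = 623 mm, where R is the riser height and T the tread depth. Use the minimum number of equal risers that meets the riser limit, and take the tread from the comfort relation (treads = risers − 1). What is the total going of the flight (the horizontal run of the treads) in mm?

4482 mm

⌈3553/188⌉ = 19 risers.
R = 3553 ÷ 19 = 187 mm.
Tread T = 623 − 2 × 187 = 249 mm (≥ 225 mm).
19 risers give 18 treads; going = 18 × 249 = 4482 mm.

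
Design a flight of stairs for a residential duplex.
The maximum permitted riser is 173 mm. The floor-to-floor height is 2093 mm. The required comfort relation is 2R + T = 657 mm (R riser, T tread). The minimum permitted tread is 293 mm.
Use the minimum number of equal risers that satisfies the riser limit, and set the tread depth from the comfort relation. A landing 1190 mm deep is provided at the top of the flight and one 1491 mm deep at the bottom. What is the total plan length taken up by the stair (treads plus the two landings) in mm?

6701 mm

At most 173 each: 2093/173 = 12.10, giving 13 risers.
Each riser is 2093/13 = 161 mm (≤ 173 mm).
T = 657 − 2·161 = 335 mm, which satisfies the 293 mm minimum.
Treads = 13 − 1 = 12; going = 12 × 335 = 4020 mm.
Add landings: 4020 + 1190 + 1491 = 6701 mm.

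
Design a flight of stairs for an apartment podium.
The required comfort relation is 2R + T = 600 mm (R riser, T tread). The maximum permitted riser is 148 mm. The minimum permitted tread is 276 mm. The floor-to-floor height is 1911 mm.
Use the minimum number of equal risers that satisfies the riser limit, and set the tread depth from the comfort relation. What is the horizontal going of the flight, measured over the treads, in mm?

3672 mm

⌈1911/148⌉ = 13 risers.
R = 1911 ÷ 13 = 147 mm.
Tread T = 600 − 2 × 147 = 306 mm (≥ 276 mm).
Going = (13 − 1) × 306 = 3672 mm.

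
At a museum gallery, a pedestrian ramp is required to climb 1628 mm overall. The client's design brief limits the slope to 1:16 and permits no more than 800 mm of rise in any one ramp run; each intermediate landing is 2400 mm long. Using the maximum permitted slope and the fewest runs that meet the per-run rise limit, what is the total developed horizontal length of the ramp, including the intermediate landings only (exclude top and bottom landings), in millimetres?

At most 800 each: 1628/800 = 2.04, giving 3 ramp runs. That means 2 intermediate landings.
Horizontal run for 1628 mm of rise at 1:16 is 1628 × 16 = 26048 mm.
Intermediate landings: 2 × 2400 = 4800 mm.
Total developed length = 26048 + 4800 = 30848 mm.

30848 mm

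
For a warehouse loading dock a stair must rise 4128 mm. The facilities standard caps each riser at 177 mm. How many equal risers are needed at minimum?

4128 / 177 = 23.322 → round up to 24 risers.

24 risers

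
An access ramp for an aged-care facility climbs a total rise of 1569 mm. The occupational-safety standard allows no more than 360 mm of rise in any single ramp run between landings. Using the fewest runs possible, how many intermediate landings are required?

4 intermediate landings

⌈1569/360⌉ = 5 ramp runs.
5 runs are separated by 4 intermediate landings.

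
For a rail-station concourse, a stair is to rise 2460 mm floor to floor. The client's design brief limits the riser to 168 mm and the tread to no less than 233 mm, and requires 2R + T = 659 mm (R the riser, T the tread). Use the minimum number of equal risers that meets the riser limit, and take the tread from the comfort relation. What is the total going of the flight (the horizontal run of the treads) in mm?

⌈2460/168⌉ = 15 risers.
Riser R = 2460 / 15 = 164 mm, within the 168 mm limit.
Tread T = 659 − 2 × 164 = 331 mm (≥ 233 mm).
Going = (15 − 1) × 331 = 4634 mm.

4634 mm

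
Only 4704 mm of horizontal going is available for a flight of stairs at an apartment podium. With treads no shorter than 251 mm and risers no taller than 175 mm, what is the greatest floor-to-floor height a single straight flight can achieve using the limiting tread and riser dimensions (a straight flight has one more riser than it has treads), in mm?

Treads that fit: ⌊4704 / 251⌋ = 18.
Risers = treads + 1 = 19.
Maximum height = 19 × 175 = 3325 mm.

3325 mm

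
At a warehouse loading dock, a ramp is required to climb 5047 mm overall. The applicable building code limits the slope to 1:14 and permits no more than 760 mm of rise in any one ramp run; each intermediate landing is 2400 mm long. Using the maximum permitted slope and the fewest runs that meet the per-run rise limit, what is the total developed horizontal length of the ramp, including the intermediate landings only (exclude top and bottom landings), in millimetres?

85058 mm

5047 / 760 = 6.64, so 7 ramp runs are needed. That means 6 intermediate landings.
Horizontal run for 5047 mm of rise at 1:14 is 5047 × 14 = 70658 mm.
6 intermediate landings contribute 6 × 2400 = 14400 mm.
Developed length = 70658 + 14400 = 85058 mm.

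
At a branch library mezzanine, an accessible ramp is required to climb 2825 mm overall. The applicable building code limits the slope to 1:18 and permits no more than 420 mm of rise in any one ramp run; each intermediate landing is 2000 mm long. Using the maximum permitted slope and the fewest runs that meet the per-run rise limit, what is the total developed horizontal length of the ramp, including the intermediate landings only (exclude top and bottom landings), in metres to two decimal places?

62.85 m

2825 / 420 = 6.73, so 7 ramp runs are needed. That means 6 intermediate landings.
Horizontal run for 2825 mm of rise at 1:18 is 2825 × 18 = 50850 mm.
6 intermediate landings contribute 6 × 2000 = 12000 mm.
Developed length = 50850 + 12000 = 62850 mm.
= 62.85 m.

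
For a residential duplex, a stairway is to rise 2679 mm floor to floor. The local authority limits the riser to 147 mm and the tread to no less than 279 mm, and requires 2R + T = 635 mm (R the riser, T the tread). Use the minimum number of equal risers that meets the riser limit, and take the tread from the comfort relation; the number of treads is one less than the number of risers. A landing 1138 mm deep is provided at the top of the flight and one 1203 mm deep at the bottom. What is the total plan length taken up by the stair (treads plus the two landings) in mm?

8695 mm

2679 / 147 = 18.224 → round up to 19 risers.
R = 2679 ÷ 19 = 141 mm.
From 2R + T = 635: T = 635 − 282 = 353 mm.
Going = (19 − 1) × 353 = 6354 mm.
Enclosure = 6354 + 1138 + 1203 = 8695 mm.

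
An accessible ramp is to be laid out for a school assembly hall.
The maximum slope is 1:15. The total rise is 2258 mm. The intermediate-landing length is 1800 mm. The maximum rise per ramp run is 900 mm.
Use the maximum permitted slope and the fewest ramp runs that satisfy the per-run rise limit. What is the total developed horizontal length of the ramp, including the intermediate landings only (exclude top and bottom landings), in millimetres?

2258 / 900 = 2.51, so 3 ramp runs are needed. That means 2 intermediate landings.
Ramp run (horizontal) at 1:15: 2258 × 15 = 33870 mm.
Intermediate landings: 2 × 1800 = 3600 mm.
Total developed length = 33870 + 3600 = 37470 mm.

37470 mm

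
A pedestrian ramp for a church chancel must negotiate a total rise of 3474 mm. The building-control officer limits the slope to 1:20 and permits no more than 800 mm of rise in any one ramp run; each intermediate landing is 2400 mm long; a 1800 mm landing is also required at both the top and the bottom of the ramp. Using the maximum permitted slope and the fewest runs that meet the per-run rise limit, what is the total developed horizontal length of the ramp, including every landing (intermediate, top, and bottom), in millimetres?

3474 / 800 = 4.34, so 5 ramp runs are needed. That means 4 intermediate landings.
Horizontal run for 3474 mm of rise at 1:20 is 3474 × 20 = 69480 mm.
4 intermediate landings contribute 4 × 2400 = 9600 mm.
Top and bottom landings: 2 × 1800 = 3600 mm.
Total = 69480 + 9600 + 3600 = 82680 mm.

82680 mm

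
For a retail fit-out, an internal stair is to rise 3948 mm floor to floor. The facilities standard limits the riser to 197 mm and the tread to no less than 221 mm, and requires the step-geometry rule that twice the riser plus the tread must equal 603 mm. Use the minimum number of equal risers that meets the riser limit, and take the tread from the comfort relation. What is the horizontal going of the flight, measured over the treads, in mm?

At most 197 each: 3948/197 = 20.04, giving 21 risers.
Each riser is 3948/21 = 188 mm (≤ 197 mm).
From 2R + T = 603: T = 603 − 376 = 227 mm.
Going = (21 − 1) × 227 = 4540 mm.

4540 mm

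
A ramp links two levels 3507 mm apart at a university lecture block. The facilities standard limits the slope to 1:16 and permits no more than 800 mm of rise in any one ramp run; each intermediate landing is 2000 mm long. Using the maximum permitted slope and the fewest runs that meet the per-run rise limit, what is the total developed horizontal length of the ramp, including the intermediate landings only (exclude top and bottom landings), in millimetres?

64112 mm

⌈3507/800⌉ = 5 ramp runs. That means 4 intermediate landings.
Horizontal run for 3507 mm of rise at 1:16 is 3507 × 16 = 56112 mm.
Intermediate landings: 4 × 2000 = 8000 mm.
Developed length = 56112 + 8000 = 64112 mm.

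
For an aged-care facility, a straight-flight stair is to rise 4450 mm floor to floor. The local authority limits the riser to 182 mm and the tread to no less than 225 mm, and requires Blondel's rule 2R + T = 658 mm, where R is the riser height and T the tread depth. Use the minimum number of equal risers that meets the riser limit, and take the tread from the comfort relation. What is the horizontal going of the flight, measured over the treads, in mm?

7248 mm

4450 / 182 = 24.45, so 25 risers are needed.
R = 4450 ÷ 25 = 178 mm.
T = 658 − 2·178 = 302 mm, which satisfies the 225 mm minimum.
Going = (25 − 1) × 302 = 7248 mm.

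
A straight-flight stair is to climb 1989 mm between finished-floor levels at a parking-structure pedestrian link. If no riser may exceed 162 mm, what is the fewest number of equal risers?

1989 / 162 = 12.278 → round up to 13 risers.

13 risers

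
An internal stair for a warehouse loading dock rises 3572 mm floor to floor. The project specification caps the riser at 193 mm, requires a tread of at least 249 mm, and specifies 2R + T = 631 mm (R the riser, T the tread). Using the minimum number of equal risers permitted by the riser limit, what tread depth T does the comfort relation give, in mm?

⌈3572/193⌉ = 19 risers.
Riser R = 3572 / 19 = 188 mm, within the 193 mm limit.
From 2R + T = 631: T = 631 − 376 = 255 mm.

255 mm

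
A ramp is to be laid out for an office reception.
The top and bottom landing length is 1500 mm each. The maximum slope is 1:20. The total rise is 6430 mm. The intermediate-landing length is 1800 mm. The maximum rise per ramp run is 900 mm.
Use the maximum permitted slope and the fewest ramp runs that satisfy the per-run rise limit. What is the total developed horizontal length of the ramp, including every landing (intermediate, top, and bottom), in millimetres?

144200 mm

At most 900 each: 6430/900 = 7.14, giving 8 ramp runs. That means 7 intermediate landings.
Horizontal run for 6430 mm of rise at 1:20 is 6430 × 20 = 128600 mm.
Intermediate landings: 7 × 1800 = 12600 mm.
Top and bottom landings: 2 × 1500 = 3000 mm.
Total = 128600 + 12600 + 3000 = 144200 mm.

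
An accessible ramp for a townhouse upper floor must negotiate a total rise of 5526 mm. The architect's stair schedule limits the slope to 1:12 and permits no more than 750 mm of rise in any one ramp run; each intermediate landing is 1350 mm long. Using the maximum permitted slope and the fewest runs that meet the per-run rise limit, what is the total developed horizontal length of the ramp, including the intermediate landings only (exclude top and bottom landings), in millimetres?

5526 / 750 = 7.368 → round up to 8 ramp runs. That means 7 intermediate landings.
Ramp run (horizontal) at 1:12: 5526 × 12 = 66312 mm.
7 intermediate landings contribute 7 × 1350 = 9450 mm.
Total developed length = 66312 + 9450 = 75762 mm.

75762 mm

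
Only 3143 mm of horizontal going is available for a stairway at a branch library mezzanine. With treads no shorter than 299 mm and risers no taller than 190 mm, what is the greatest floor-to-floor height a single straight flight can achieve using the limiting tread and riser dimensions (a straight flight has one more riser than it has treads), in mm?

Treads that fit: ⌊3143 / 299⌋ = 10.
Risers = treads + 1 = 11.
Maximum height = 11 × 190 = 2090 mm.

2090 mm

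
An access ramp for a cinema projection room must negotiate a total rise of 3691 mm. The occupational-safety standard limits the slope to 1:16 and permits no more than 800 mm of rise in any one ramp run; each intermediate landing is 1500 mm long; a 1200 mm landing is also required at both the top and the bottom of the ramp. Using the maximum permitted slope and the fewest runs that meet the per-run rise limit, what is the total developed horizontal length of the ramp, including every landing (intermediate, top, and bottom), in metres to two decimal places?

67.46 m

3691 / 800 = 4.614 → round up to 5 ramp runs. That means 4 intermediate landings.
Horizontal run for 3691 mm of rise at 1:16 is 3691 × 16 = 59056 mm.
Intermediate landings: 4 × 1500 = 6000 mm.
Top and bottom landings: 2 × 1200 = 2400 mm.
Total = 59056 + 6000 + 2400 = 67456 mm.
= 67.46 m.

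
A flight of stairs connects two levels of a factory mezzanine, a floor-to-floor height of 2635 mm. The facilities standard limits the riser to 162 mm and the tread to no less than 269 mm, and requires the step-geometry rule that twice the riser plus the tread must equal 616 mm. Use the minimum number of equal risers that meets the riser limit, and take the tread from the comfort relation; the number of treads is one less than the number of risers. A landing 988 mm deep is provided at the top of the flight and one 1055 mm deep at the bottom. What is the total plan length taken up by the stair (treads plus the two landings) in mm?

At most 162 each: 2635/162 = 16.27, giving 17 risers.
Each riser is 2635/17 = 155 mm (≤ 162 mm).
T = 616 − 2·155 = 306 mm, which satisfies the 269 mm minimum.
Treads = 17 − 1 = 16; going = 16 × 306 = 4896 mm.
Enclosure = 4896 + 988 + 1055 = 6939 mm.

6939 mm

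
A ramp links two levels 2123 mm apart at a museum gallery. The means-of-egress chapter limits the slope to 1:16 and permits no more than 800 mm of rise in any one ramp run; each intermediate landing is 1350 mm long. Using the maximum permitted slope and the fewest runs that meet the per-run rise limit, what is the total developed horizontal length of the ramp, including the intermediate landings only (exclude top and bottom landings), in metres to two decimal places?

36.67 m

2123 / 800 = 2.654 → round up to 3 ramp runs. That means 2 intermediate landings.
Ramp run (horizontal) at 1:16: 2123 × 16 = 33968 mm.
2 intermediate landings contribute 2 × 1350 = 2700 mm.
Total developed length = 33968 + 2700 = 36668 mm.
= 36.67 m.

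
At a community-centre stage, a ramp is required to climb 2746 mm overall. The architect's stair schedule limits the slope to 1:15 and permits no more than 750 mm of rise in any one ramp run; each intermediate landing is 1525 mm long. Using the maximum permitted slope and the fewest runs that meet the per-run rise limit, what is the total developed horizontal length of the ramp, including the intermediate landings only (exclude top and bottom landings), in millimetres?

⌈2746/750⌉ = 4 ramp runs. That means 3 intermediate landings.
Ramp run (horizontal) at 1:15: 2746 × 15 = 41190 mm.
Intermediate landings: 3 × 1525 = 4575 mm.
Total developed length = 41190 + 4575 = 45765 mm.

45765 mm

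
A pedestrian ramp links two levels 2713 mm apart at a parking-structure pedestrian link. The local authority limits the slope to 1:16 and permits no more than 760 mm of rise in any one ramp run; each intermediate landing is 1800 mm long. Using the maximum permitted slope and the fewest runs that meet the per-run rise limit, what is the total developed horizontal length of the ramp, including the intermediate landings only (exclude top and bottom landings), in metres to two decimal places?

48.81 m

At most 760 each: 2713/760 = 3.57, giving 4 ramp runs. That means 3 intermediate landings.
Horizontal run for 2713 mm of rise at 1:16 is 2713 × 16 = 43408 mm.
3 intermediate landings contribute 3 × 1800 = 5400 mm.
Developed length = 43408 + 5400 = 48808 mm.
= 48.81 m.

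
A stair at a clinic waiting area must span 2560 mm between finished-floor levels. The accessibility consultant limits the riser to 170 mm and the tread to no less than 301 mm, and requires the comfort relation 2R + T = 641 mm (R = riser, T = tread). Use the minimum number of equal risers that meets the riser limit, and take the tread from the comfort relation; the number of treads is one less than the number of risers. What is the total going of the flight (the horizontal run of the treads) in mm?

⌈2560/170⌉ = 16 risers.
R = 2560 ÷ 16 = 160 mm.
From 2R + T = 641: T = 641 − 320 = 321 mm.
Treads = 16 − 1 = 15; going = 15 × 321 = 4815 mm.

4815 mm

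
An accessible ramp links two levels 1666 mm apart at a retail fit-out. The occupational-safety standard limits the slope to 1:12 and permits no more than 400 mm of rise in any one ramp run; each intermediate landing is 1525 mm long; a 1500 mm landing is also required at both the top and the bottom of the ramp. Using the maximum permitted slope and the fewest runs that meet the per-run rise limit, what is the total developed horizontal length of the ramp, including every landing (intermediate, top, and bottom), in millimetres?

At most 400 each: 1666/400 = 4.17, giving 5 ramp runs. That means 4 intermediate landings.
Ramp run (horizontal) at 1:12: 1666 × 12 = 19992 mm.
4 intermediate landings contribute 4 × 1525 = 6100 mm.
Top and bottom landings: 2 × 1500 = 3000 mm.
Total = 19992 + 6100 + 3000 = 29092 mm.

29092 mm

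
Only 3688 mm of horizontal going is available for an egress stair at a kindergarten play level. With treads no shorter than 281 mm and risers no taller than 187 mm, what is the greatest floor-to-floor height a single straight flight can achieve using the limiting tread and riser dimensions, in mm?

Treads that fit: ⌊3688 / 281⌋ = 13.
Risers = treads + 1 = 14.
Maximum height = 14 × 187 = 2618 mm.

2618 mm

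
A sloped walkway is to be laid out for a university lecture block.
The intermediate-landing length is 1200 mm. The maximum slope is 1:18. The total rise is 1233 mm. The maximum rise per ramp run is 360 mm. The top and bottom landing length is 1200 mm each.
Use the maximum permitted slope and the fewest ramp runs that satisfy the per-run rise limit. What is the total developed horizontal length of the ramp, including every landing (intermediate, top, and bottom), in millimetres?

⌈1233/360⌉ = 4 ramp runs. That means 3 intermediate landings.
Horizontal run for 1233 mm of rise at 1:18 is 1233 × 18 = 22194 mm.
Intermediate landings: 3 × 1200 = 3600 mm.
Top and bottom landings: 2 × 1200 = 2400 mm.
Total = 22194 + 3600 + 2400 = 28194 mm.

28194 mm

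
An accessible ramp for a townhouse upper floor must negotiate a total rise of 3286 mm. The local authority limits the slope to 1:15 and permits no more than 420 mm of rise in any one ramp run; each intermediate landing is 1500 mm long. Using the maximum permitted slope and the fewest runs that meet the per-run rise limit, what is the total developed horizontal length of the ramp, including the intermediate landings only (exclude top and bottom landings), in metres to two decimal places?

59.79 m

⌈3286/420⌉ = 8 ramp runs. That means 7 intermediate landings.
Horizontal run for 3286 mm of rise at 1:15 is 3286 × 15 = 49290 mm.
Intermediate landings: 7 × 1500 = 10500 mm.
Total developed length = 49290 + 10500 = 59790 mm.
= 59.79 m.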